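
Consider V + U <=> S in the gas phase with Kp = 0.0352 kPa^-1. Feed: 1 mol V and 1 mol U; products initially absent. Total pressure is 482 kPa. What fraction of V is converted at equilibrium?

X = 0.764

Let X = conversion of V (basis 1 mol V); extent of reaction ξ = X.
Species balance: n_V = 1 − X; n_U = 1 − X; n_S = X.
n_T = Σnᵢ = 2 − X.
Mole fractions y_i = n_i/n_T; Kp = p_S / (p_V p_U) with p_i = y_i·P.
Substituting and setting equal to 0.0352 kPa^-1 gives a polynomial in X; the root in (0,1) is X = 0.764.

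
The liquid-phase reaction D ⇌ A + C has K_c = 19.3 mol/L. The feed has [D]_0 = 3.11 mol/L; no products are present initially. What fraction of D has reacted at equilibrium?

Let X = conversion of D; extent ξ = 3.11·X mol/L.
Concentrations: [D] = 3.11 − 3.11X; [A] = 3.11X; [C] = 3.11X.
K_c = [A] [C] / ([D]).
Setting equal to 19.3 and solving for X on (0,1) gives X = 0.876.

X = 0.876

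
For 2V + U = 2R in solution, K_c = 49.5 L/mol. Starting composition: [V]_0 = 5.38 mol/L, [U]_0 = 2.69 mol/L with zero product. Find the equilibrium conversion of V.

X = 0.827

Let X = conversion of V; extent ξ = 5.38X/2 mol/L.
Concentrations: [V] = 5.38 − 5.38X; [U] = 2.69 − 2.69X; [R] = 5.38X.
K_c = [R]^2 / ([V]^2 [U]).
Setting equal to 49.5 and solving for X on (0,1) gives X = 0.827.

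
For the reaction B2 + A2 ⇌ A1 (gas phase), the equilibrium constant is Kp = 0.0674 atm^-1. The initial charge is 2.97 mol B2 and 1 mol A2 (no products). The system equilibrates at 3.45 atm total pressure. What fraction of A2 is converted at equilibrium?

X = 0.147

Take 1 mol A2 as basis and let X be its fractional conversion, so ξ = X.
At extent ξ: n_B2 = 2.97 − X; n_A2 = 1 − X; n_A1 = X.
Total moles n_T = 3.97 − X.
Mole fractions y_i = n_i/n_T; Kp = p_A1 / (p_B2 p_A2) with p_i = y_i·P.
Substituting and setting equal to 0.0674 atm^-1 gives a polynomial in X; the root in (0,1) is X = 0.147.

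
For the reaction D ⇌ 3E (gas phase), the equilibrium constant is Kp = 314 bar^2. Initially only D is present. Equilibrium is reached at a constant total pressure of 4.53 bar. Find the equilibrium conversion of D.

X = 0.851

Basis: 1 mol D initially; let X = conversion of D. Extent ξ = X.
Mole table: n_D = 1 − X; n_E = 3X.
Summing: n_T = 1 + 2X.
With p_i = (n_i/n_T)P, Kp = p_E^3 / (p_D).
Substituting and setting equal to 314 bar^2 gives a polynomial in X; the root in (0,1) is X = 0.851.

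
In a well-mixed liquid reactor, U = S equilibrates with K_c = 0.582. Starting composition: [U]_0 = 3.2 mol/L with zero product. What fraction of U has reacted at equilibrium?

X = 0.368

Let X = conversion of U; extent ξ = 3.2·X mol/L.
Concentrations: [U] = 3.2 − 3.2X; [S] = 3.2X.
K_c = [S] / ([U]).
Setting equal to 0.582 and solving for X on (0,1) gives X = 0.368.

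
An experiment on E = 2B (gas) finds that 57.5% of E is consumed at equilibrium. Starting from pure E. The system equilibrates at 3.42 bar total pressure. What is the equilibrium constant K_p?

K_p = 6.76 bar

Take 1 mol E as basis and let X be its fractional conversion, so ξ = X.
Mole table: n_E = 1 − X; n_B = 2X.
Total moles n_T = 1 + X.
At X = 0.575: n_E = 0.425, n_B = 1.15, n_T = 1.57.
p_i = (n_i/n_T)·P. K_p = p_B^2 / (p_E) = 6.76 bar.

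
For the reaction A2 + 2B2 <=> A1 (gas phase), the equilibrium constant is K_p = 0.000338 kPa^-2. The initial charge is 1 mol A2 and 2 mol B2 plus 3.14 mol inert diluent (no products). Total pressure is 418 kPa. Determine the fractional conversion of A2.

Take 1 mol A2 as basis and let X be its fractional conversion, so ξ = X.
Mole table: n_A2 = 1 − X; n_B2 = 2 − 2X; n_A1 = X; n_I = 3.14 (inert).
n_T = Σnᵢ = 6.14 − 2X.
y_i = n_i/n_T, p_i = y_i·P. K_p = p_A1 / (p_A2 p_B2^2).
Substituting and setting equal to 0.000338 kPa^-2 gives a polynomial in X; the root in (0,1) is X = 0.604.

X = 0.604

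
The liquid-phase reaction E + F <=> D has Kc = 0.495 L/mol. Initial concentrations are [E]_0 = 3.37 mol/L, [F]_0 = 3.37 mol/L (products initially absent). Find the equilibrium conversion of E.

X = 0.469

Let X = conversion of E; extent ξ = 3.37·X mol/L.
Concentrations: [E] = 3.37 − 3.37X; [F] = 3.37 − 3.37X; [D] = 3.37X.
Kc = [D] / ([E] [F]).
This equals 0.495 at X = 0.469 (the root in 0 < X < 1).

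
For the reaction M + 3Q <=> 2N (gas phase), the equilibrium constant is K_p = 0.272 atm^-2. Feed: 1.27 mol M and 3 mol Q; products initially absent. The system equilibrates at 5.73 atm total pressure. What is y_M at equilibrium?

Take 3 mol Q as basis and let X be its fractional conversion, so ξ = X.
Species balance: n_M = 1.27 − X; n_Q = 3 − 3X; n_N = 2X.
n_T = Σnᵢ = 4.27 − 2X.
With p_i = (n_i/n_T)P, K_p = p_N^2 / (p_M p_Q^3).
This yields a degree-4 equation in X; solving on (0,1), X = 0.575.
Then n_M = 0.695, n_T = 3.12, so y_M = 0.223.

y_M = 0.223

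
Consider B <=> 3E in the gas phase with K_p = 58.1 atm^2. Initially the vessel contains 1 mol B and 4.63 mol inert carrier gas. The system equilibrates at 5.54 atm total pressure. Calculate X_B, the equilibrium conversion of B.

X = 0.841

Take 1 mol B as basis and let X be its fractional conversion, so ξ = X.
Mole table: n_B = 1 − X; n_E = 3X; n_I = 4.63 (inert).
Summing: n_T = 5.63 + 2X.
With p_i = (n_i/n_T)P, K_p = p_E^3 / (p_B).
Substituting and setting equal to 58.1 atm^2 gives a polynomial in X; the root in (0,1) is X = 0.841.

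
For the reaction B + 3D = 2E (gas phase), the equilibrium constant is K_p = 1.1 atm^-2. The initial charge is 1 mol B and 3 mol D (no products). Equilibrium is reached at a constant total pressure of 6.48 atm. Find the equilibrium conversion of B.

Take 1 mol B as basis and let X be its fractional conversion, so ξ = X.
Mole table: n_B = 1 − X; n_D = 3 − 3X; n_E = 2X.
Total moles n_T = 4 − 2X.
y_i = n_i/n_T, p_i = y_i·P. K_p = p_E^2 / (p_B p_D^3).
Substituting and setting equal to 1.1 atm^-2 gives a polynomial in X; the root in (0,1) is X = 0.681.

X = 0.681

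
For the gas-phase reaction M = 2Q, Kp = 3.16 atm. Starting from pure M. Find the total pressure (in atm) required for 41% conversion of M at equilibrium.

P = 3.91 atm

Take 1 mol M as basis and let X be its fractional conversion, so ξ = X.
Moles: n_M = 1 − X; n_Q = 2X.
Summing: n_T = 1 + X.
Kp = p_Q^2 / (p_M) with p_i = (n_i/n_T)·P.
At X = 0.41: the mole-fraction product g(X) = Π y_i^ν_i = 0.8083. Since Kp = g(X)·P^{1}, P = (Kp/g)^(1/1) = (3.16/0.8083)^(1/1) = 3.91 atm.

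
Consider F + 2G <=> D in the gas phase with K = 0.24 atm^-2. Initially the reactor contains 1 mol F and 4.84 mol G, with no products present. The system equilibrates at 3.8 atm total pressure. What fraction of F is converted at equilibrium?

Basis: 1 mol F initially; let X = conversion of F. Extent ξ = X.
Moles: n_F = 1 − X; n_G = 4.84 − 2X; n_D = X.
Summing: n_T = 5.84 − 2X.
With p_i = (n_i/n_T)P, K = p_D / (p_F p_G^2).
Equating to 0.24 atm^-2 and solving on 0 < X < 1: X = 0.677.

X = 0.677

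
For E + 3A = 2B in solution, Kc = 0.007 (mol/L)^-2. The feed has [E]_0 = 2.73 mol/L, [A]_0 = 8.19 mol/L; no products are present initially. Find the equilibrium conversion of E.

Let X = conversion of E; extent ξ = 2.73·X mol/L.
Concentrations: [E] = 2.73 − 2.73X; [A] = 8.19 − 8.19X; [B] = 5.46X.
Kc = [B]^2 / ([E] [A]^3).
Equating to 0.007 (mol/L)^-2: the physical root is X = 0.295.

X = 0.295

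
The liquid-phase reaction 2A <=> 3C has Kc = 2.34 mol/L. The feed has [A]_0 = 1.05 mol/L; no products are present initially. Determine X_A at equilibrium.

Let X = conversion of A; extent ξ = 1.05X/2 mol/L.
Concentrations: [A] = 1.05 − 1.05X; [C] = 1.58X.
Kc = [C]^3 / ([A]^2).
Solving Kc = 2.34 for X ∈ (0,1): X = 0.528.

X = 0.528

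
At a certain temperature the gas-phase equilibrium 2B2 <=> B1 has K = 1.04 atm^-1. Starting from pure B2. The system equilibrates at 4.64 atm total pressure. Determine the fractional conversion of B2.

X = 0.778

Take 1 mol B2 as basis and let X be its fractional conversion, so ξ = 0.5X.
Species balance: n_B2 = 1 − X; n_B1 = 0.5X.
Total moles n_T = 1 − 0.5X.
Mole fractions y_i = n_i/n_T; K = p_B1 / (p_B2^2) with p_i = y_i·P.
Equating to 1.04 atm^-1 and solving on 0 < X < 1: X = 0.778.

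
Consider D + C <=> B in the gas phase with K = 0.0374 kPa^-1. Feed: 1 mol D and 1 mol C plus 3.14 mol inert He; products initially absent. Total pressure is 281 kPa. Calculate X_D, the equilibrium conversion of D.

Take 1 mol D as basis and let X be its fractional conversion, so ξ = X.
Species balance: n_D = 1 − X; n_C = 1 − X; n_B = X; n_I = 3.14 (inert).
n_T = Σnᵢ = 5.14 − X.
With p_i = (n_i/n_T)P, K = p_B / (p_D p_C).
Setting this equal to 0.0374 kPa^-1 and taking the physical root (0 < X < 1) gives X = 0.521.

X = 0.521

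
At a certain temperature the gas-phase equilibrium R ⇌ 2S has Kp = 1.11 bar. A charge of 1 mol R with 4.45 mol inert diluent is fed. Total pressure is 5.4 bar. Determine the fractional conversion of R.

X = 0.419

Take 1 mol R as basis and let X be its fractional conversion, so ξ = X.
Species balance: n_R = 1 − X; n_S = 2X; n_I = 4.45 (inert).
Summing: n_T = 5.45 + X.
Mole fractions y_i = n_i/n_T; Kp = p_S^2 / (p_R) with p_i = y_i·P.
Setting this equal to 1.11 bar and taking the physical root (0 < X < 1) gives X = 0.419.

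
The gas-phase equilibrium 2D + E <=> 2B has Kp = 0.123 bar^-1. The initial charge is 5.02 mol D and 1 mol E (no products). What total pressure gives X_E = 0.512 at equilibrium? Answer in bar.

P = 6.03 bar

Basis: 1 mol E initially; let X = conversion of E. Extent ξ = X.
Moles: n_D = 5.02 − 2X; n_E = 1 − X; n_B = 2X.
Total moles n_T = 6.02 − X.
Kp = p_B^2 / (p_D^2 p_E) with p_i = (n_i/n_T)·P.
At X = 0.512: the mole-fraction product g(X) = Π y_i^ν_i = 0.7412. Since Kp = g(X)·P^{-1}, P = (g/Kp)^(1/1) = (0.7412/0.123)^(1/1) = 6.03 bar.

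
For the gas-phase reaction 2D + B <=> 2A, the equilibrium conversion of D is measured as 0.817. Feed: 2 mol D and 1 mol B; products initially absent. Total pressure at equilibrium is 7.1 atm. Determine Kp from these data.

Kp = 33.5 atm^-1

Basis: 2 mol D initially; let X = conversion of D. Extent ξ = X.
Species balance: n_D = 2 − 2X; n_B = 1 − X; n_A = 2X.
n_T = Σnᵢ = 3 − X.
At X = 0.817: n_D = 0.366, n_B = 0.183, n_A = 1.63, n_T = 2.18.
p_i = (n_i/n_T)·P. Kp = p_A^2 / (p_D^2 p_B) = 33.5 atm^-1.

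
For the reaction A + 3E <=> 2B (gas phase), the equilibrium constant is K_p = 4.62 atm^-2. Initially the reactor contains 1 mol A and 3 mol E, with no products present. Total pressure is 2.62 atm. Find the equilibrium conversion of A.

X = 0.653

Take 1 mol A as basis and let X be its fractional conversion, so ξ = X.
Species balance: n_A = 1 − X; n_E = 3 − 3X; n_B = 2X.
Summing: n_T = 4 − 2X.
With p_i = (n_i/n_T)P, K_p = p_B^2 / (p_A p_E^3).
Setting this equal to 4.62 atm^-2 and taking the physical root (0 < X < 1) gives X = 0.653.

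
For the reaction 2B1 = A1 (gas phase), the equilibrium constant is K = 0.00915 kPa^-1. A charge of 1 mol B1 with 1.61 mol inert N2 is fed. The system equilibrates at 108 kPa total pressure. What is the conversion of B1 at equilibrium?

X = 0.346

Take 1 mol B1 as basis and let X be its fractional conversion, so ξ = 0.5X.
Species balance: n_B1 = 1 − X; n_A1 = 0.5X; n_I = 1.61 (inert).
Summing: n_T = 2.61 − 0.5X.
With p_i = (n_i/n_T)P, K = p_A1 / (p_B1^2).
Equating to 0.00915 kPa^-1 and solving on 0 < X < 1: X = 0.346.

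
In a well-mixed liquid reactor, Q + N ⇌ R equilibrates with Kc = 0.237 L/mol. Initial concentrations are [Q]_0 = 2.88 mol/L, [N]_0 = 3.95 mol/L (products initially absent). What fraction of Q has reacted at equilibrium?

Let X = conversion of Q; extent ξ = 2.88·X mol/L.
Concentrations: [Q] = 2.88 − 2.88X; [N] = 3.95 − 2.88X; [R] = 2.88X.
Kc = [R] / ([Q] [N]).
Solving Kc = 0.237 for X ∈ (0,1): X = 0.399.

X = 0.399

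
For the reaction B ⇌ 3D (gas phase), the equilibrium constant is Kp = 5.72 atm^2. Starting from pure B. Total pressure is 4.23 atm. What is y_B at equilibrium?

Let X = conversion of B (basis 1 mol B); extent of reaction ξ = X.
Mole table: n_B = 1 − X; n_D = 3X.
Total moles n_T = 1 + 2X.
With p_i = (n_i/n_T)P, Kp = p_D^3 / (p_B).
Equating to 5.72 atm^2 and solving on 0 < X < 1: X = 0.274.
Then n_B = 0.726, n_T = 1.55, so y_B = 0.469.

y_B = 0.469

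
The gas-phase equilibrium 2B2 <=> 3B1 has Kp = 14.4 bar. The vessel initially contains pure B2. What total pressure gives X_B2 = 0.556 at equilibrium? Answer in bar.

Basis: 1 mol B2 initially; let X = conversion of B2. Extent ξ = 0.5X.
Moles: n_B2 = 1 − X; n_B1 = 1.5X.
Summing: n_T = 1 + 0.5X.
Kp = p_B1^3 / (p_B2^2) with p_i = (n_i/n_T)·P.
At X = 0.556: the mole-fraction product g(X) = Π y_i^ν_i = 2.303. Since Kp = g(X)·P^{1}, P = (Kp/g)^(1/1) = (14.4/2.303)^(1/1) = 6.25 bar.

P = 6.25 bar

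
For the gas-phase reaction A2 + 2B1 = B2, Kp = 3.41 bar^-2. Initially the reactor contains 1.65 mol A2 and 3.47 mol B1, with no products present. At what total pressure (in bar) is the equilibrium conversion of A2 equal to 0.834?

P = 4 bar

Take 1.65 mol A2 as basis and let X be its fractional conversion, so ξ = 1.65X.
Mole table: n_A2 = 1.65 − 1.65X; n_B1 = 3.47 − 3.3X; n_B2 = 1.65X.
Summing: n_T = 5.12 − 3.3X.
Kp = p_B2 / (p_A2 p_B1^2) with p_i = (n_i/n_T)·P.
At X = 0.834: the mole-fraction product g(X) = Π y_i^ν_i = 54.67. Since Kp = g(X)·P^{-2}, P = (g/Kp)^(1/2) = (54.67/3.41)^(1/2) = 4 bar.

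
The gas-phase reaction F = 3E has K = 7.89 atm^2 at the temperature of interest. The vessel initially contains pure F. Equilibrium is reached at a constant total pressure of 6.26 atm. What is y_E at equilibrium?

y_E = 0.473

Take 1 mol F as basis and let X be its fractional conversion, so ξ = X.
Species balance: n_F = 1 − X; n_E = 3X.
Total moles n_T = 1 + 2X.
y_i = n_i/n_T, p_i = y_i·P. K = p_E^3 / (p_F).
Substituting and setting equal to 7.89 atm^2 gives a polynomial in X; the root in (0,1) is X = 0.231.
Then n_E = 0.692, n_T = 1.46, so y_E = 0.473.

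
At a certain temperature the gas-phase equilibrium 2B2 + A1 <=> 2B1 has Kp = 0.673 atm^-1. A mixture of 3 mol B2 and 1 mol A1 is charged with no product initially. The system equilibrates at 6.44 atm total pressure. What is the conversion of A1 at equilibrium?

X = 0.618

Basis: 1 mol A1 initially; let X = conversion of A1. Extent ξ = X.
Mole table: n_B2 = 3 − 2X; n_A1 = 1 − X; n_B1 = 2X.
Summing: n_T = 4 − X.
y_i = n_i/n_T, p_i = y_i·P. Kp = p_B1^2 / (p_B2^2 p_A1).
This yields a degree-3 equation in X; solving on (0,1), X = 0.618.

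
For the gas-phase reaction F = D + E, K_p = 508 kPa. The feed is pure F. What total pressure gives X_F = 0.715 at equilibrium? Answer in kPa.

Basis: 1 mol F initially; let X = conversion of F. Extent ξ = X.
Mole table: n_F = 1 − X; n_D = X; n_E = X.
Summing: n_T = 1 + X.
K_p = p_D p_E / (p_F) with p_i = (n_i/n_T)·P.
At X = 0.715: the mole-fraction product g(X) = Π y_i^ν_i = 1.046. Since K_p = g(X)·P^{1}, P = (K_p/g)^(1/1) = (508/1.046)^(1/1) = 486 kPa.

P = 486 kPa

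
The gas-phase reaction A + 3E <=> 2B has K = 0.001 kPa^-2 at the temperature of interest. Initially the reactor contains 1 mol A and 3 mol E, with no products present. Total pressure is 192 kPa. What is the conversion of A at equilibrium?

X = 0.665

Take 1 mol A as basis and let X be its fractional conversion, so ξ = X.
Species balance: n_A = 1 − X; n_E = 3 − 3X; n_B = 2X.
Total moles n_T = 4 − 2X.
Mole fractions y_i = n_i/n_T; K = p_B^2 / (p_A p_E^3) with p_i = y_i·P.
This yields a degree-4 equation in X; solving on (0,1), X = 0.665.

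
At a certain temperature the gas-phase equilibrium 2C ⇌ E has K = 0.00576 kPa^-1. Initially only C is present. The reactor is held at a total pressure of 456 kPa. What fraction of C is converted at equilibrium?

Let X = conversion of C (basis 1 mol C); extent of reaction ξ = 0.5X.
Mole table: n_C = 1 − X; n_E = 0.5X.
n_T = Σnᵢ = 1 − 0.5X.
With p_i = (n_i/n_T)P, K = p_E / (p_C^2).
Setting this equal to 0.00576 kPa^-1 and taking the physical root (0 < X < 1) gives X = 0.705.

X = 0.705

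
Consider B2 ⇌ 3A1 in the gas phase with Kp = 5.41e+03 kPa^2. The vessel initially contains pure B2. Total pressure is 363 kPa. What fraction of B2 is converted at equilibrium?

X = 0.128

Let X = conversion of B2 (basis 1 mol B2); extent of reaction ξ = X.
Species balance: n_B2 = 1 − X; n_A1 = 3X.
n_T = Σnᵢ = 1 + 2X.
y_i = n_i/n_T, p_i = y_i·P. Kp = p_A1^3 / (p_B2).
Substituting and setting equal to 5.41e+03 kPa^2 gives a polynomial in X; the root in (0,1) is X = 0.128.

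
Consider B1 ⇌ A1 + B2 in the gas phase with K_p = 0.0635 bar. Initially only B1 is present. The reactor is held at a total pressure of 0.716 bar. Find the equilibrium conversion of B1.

Let X = conversion of B1 (basis 1 mol B1); extent of reaction ξ = X.
Mole table: n_B1 = 1 − X; n_A1 = X; n_B2 = X.
Summing: n_T = 1 + X.
With p_i = (n_i/n_T)P, K_p = p_A1 p_B2 / (p_B1).
Equating to 0.0635 bar and solving on 0 < X < 1: X = 0.285.

X = 0.285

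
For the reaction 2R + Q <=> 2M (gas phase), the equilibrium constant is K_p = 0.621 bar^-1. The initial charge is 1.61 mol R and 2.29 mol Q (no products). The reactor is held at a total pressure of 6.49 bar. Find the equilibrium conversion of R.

X = 0.594

Take 1.61 mol R as basis and let X be its fractional conversion, so ξ = 0.805X.
Species balance: n_R = 1.61 − 1.61X; n_Q = 2.29 − 0.805X; n_M = 1.61X.
Total moles n_T = 3.9 − 0.805X.
y_i = n_i/n_T, p_i = y_i·P. K_p = p_M^2 / (p_R^2 p_Q).
Substituting and setting equal to 0.621 bar^-1 gives a polynomial in X; the root in (0,1) is X = 0.594.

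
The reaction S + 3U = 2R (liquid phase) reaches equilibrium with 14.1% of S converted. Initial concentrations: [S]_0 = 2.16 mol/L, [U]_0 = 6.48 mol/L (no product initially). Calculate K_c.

Let X = conversion of S.
Concentrations: [S] = 2.16 − 2.16X; [U] = 6.48 − 6.48X; [R] = 4.32X.
At X = 0.141: [S] = 1.86, [U] = 5.57, [R] = 0.609.
K_c = [R]^2 / ([S] [U]^3) = 0.00116 (mol/L)^-2.

K_c = 0.00116 (mol/L)^-2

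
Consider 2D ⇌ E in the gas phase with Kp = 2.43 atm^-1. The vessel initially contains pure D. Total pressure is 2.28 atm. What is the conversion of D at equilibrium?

X = 0.792

Take 1 mol D as basis and let X be its fractional conversion, so ξ = 0.5X.
Species balance: n_D = 1 − X; n_E = 0.5X.
n_T = Σnᵢ = 1 − 0.5X.
Mole fractions y_i = n_i/n_T; Kp = p_E / (p_D^2) with p_i = y_i·P.
Setting this equal to 2.43 atm^-1 and taking the physical root (0 < X < 1) gives X = 0.792.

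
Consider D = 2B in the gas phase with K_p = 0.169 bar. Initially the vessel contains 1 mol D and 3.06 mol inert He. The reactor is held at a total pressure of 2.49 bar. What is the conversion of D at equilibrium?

X = 0.236

Basis: 1 mol D initially; let X = conversion of D. Extent ξ = X.
Mole table: n_D = 1 − X; n_B = 2X; n_I = 3.06 (inert).
n_T = Σnᵢ = 4.06 + X.
Mole fractions y_i = n_i/n_T; K_p = p_B^2 / (p_D) with p_i = y_i·P.
Setting this equal to 0.169 bar and taking the physical root (0 < X < 1) gives X = 0.236.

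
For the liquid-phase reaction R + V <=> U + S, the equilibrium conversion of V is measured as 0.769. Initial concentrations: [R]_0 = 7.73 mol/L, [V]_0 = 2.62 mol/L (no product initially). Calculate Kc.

Kc = 1.17

Let X = conversion of V.
Concentrations: [R] = 7.73 − 2.62X; [V] = 2.62 − 2.62X; [U] = 2.62X; [S] = 2.62X.
At X = 0.769: [R] = 5.72, [V] = 0.605, [U] = 2.01, [S] = 2.01.
Kc = [U] [S] / ([R] [V]) = 1.17.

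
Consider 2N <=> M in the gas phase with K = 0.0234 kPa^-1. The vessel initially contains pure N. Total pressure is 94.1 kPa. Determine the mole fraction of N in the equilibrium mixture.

Basis: 1 mol N initially; let X = conversion of N. Extent ξ = 0.5X.
Moles: n_N = 1 − X; n_M = 0.5X.
Summing: n_T = 1 − 0.5X.
y_i = n_i/n_T, p_i = y_i·P. K = p_M / (p_N^2).
Setting this equal to 0.0234 kPa^-1 and taking the physical root (0 < X < 1) gives X = 0.681.
Then n_N = 0.319, n_T = 0.66, so y_N = 0.484.

y_N = 0.484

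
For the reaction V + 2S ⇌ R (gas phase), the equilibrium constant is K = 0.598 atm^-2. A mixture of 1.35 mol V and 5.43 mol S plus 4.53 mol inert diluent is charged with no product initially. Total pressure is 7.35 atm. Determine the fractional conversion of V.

Basis: 1.35 mol V initially; let X = conversion of V. Extent ξ = 1.35X.
Mole table: n_V = 1.35 − 1.35X; n_S = 5.43 − 2.7X; n_R = 1.35X; n_I = 4.53 (inert).
n_T = Σnᵢ = 11.3 − 2.7X.
With p_i = (n_i/n_T)P, K = p_R / (p_V p_S^2).
Setting this equal to 0.598 atm^-2 and taking the physical root (0 < X < 1) gives X = 0.804.

X = 0.804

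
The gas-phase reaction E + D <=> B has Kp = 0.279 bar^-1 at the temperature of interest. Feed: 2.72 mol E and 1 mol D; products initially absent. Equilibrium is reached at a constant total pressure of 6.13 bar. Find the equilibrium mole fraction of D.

Take 1 mol D as basis and let X be its fractional conversion, so ξ = X.
At extent ξ: n_E = 2.72 − X; n_D = 1 − X; n_B = X.
Summing: n_T = 3.72 − X.
y_i = n_i/n_T, p_i = y_i·P. Kp = p_B / (p_E p_D).
Setting this equal to 0.279 bar^-1 and taking the physical root (0 < X < 1) gives X = 0.540.
Then n_D = 0.46, n_T = 3.18, so y_D = 0.145.

y_D = 0.145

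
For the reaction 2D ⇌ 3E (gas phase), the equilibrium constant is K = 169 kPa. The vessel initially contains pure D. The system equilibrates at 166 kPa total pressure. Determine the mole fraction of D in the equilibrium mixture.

y_D = 0.428

Basis: 1 mol D initially; let X = conversion of D. Extent ξ = 0.5X.
At extent ξ: n_D = 1 − X; n_E = 1.5X.
Total moles n_T = 1 + 0.5X.
With p_i = (n_i/n_T)P, K = p_E^3 / (p_D^2).
This yields a degree-3 equation in X; solving on (0,1), X = 0.471.
Then n_D = 0.529, n_T = 1.24, so y_D = 0.428.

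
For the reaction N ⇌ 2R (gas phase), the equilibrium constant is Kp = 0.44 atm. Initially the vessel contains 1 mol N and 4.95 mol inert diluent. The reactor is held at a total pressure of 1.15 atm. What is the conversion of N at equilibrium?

X = 0.536

Basis: 1 mol N initially; let X = conversion of N. Extent ξ = X.
At extent ξ: n_N = 1 − X; n_R = 2X; n_I = 4.95 (inert).
Total moles n_T = 5.95 + X.
With p_i = (n_i/n_T)P, Kp = p_R^2 / (p_N).
Substituting and setting equal to 0.44 atm gives a polynomial in X; the root in (0,1) is X = 0.536.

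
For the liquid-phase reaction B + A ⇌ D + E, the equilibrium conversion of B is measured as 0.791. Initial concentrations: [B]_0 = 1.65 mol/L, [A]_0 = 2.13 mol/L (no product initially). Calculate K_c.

K_c = 5.99

Let X = conversion of B.
Concentrations: [B] = 1.65 − 1.65X; [A] = 2.13 − 1.65X; [D] = 1.65X; [E] = 1.65X.
At X = 0.791: [B] = 0.345, [A] = 0.825, [D] = 1.31, [E] = 1.31.
K_c = [D] [E] / ([B] [A]) = 5.99.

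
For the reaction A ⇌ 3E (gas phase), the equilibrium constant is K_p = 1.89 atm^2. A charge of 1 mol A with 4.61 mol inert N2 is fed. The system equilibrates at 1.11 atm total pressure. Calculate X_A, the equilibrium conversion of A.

Take 1 mol A as basis and let X be its fractional conversion, so ξ = X.
Moles: n_A = 1 − X; n_E = 3X; n_I = 4.61 (inert).
n_T = Σnᵢ = 5.61 + 2X.
With p_i = (n_i/n_T)P, K_p = p_E^3 / (p_A).
Setting this equal to 1.89 atm^2 and taking the physical root (0 < X < 1) gives X = 0.817.

X = 0.817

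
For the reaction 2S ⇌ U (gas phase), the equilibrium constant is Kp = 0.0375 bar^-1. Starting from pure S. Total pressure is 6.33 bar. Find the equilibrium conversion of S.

X = 0.284

Basis: 1 mol S initially; let X = conversion of S. Extent ξ = 0.5X.
Species balance: n_S = 1 − X; n_U = 0.5X.
n_T = Σnᵢ = 1 − 0.5X.
Mole fractions y_i = n_i/n_T; Kp = p_U / (p_S^2) with p_i = y_i·P.
This yields a degree-2 equation in X; solving on (0,1), X = 0.284.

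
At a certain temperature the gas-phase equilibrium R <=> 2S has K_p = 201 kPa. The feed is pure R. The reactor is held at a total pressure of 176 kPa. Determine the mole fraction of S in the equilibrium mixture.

Let X = conversion of R (basis 1 mol R); extent of reaction ξ = X.
Moles: n_R = 1 − X; n_S = 2X.
Summing: n_T = 1 + X.
Mole fractions y_i = n_i/n_T; K_p = p_S^2 / (p_R) with p_i = y_i·P.
This yields a degree-2 equation in X; solving on (0,1), X = 0.471.
Then n_S = 0.943, n_T = 1.47, so y_S = 0.641.

y_S = 0.641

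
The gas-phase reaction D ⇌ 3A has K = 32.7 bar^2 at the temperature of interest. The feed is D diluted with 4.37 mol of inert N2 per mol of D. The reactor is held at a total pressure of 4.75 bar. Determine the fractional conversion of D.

X = 0.802

Basis: 1 mol D initially; let X = conversion of D. Extent ξ = X.
At extent ξ: n_D = 1 − X; n_A = 3X; n_I = 4.37 (inert).
n_T = Σnᵢ = 5.37 + 2X.
With p_i = (n_i/n_T)P, K = p_A^3 / (p_D).
Setting this equal to 32.7 bar^2 and taking the physical root (0 < X < 1) gives X = 0.802.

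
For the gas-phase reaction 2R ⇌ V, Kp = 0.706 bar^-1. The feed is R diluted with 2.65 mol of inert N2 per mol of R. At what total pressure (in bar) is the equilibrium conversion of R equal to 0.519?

P = 5.39 bar

Take 1 mol R as basis and let X be its fractional conversion, so ξ = 0.5X.
At extent ξ: n_R = 1 − X; n_V = 0.5X; n_I = 2.65 (inert).
n_T = Σnᵢ = 3.65 − 0.5X.
Kp = p_V / (p_R^2) with p_i = (n_i/n_T)·P.
At X = 0.519: the mole-fraction product g(X) = Π y_i^ν_i = 3.803. Since Kp = g(X)·P^{-1}, P = (g/Kp)^(1/1) = (3.803/0.706)^(1/1) = 5.39 bar.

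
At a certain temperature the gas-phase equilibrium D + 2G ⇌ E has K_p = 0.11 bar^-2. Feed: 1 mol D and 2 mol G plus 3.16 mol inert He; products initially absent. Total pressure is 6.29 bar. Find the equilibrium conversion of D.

X = 0.238

Let X = conversion of D (basis 1 mol D); extent of reaction ξ = X.
Moles: n_D = 1 − X; n_G = 2 − 2X; n_E = X; n_I = 3.16 (inert).
Total moles n_T = 6.16 − 2X.
y_i = n_i/n_T, p_i = y_i·P. K_p = p_E / (p_D p_G^2).
Setting this equal to 0.11 bar^-2 and taking the physical root (0 < X < 1) gives X = 0.238.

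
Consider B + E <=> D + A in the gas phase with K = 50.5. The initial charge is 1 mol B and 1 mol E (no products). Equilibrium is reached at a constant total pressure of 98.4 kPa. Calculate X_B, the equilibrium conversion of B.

Take 1 mol B as basis and let X be its fractional conversion, so ξ = X.
Mole table: n_B = 1 − X; n_E = 1 − X; n_D = X; n_A = X.
Since Δν = 0, n_T = 2 throughout.
y_i = n_i/n_T, p_i = y_i·P. K = p_D p_A / (p_B p_E).
Setting this equal to 50.5 and taking the physical root (0 < X < 1) gives X = 0.877.

X = 0.877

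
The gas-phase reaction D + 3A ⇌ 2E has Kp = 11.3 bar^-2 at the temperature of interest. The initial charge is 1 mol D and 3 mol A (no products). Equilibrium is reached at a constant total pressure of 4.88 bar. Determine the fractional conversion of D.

Basis: 1 mol D initially; let X = conversion of D. Extent ξ = X.
Species balance: n_D = 1 − X; n_A = 3 − 3X; n_E = 2X.
n_T = Σnᵢ = 4 − 2X.
Mole fractions y_i = n_i/n_T; Kp = p_E^2 / (p_D p_A^3) with p_i = y_i·P.
Equating to 11.3 bar^-2 and solving on 0 < X < 1: X = 0.788.

X = 0.788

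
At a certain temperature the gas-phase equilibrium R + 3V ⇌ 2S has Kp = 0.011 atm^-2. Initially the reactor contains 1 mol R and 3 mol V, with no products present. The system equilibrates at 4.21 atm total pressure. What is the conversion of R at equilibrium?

Take 1 mol R as basis and let X be its fractional conversion, so ξ = X.
Moles: n_R = 1 − X; n_V = 3 − 3X; n_S = 2X.
Total moles n_T = 4 − 2X.
With p_i = (n_i/n_T)P, Kp = p_S^2 / (p_R p_V^3).
Equating to 0.011 atm^-2 and solving on 0 < X < 1: X = 0.203.

X = 0.203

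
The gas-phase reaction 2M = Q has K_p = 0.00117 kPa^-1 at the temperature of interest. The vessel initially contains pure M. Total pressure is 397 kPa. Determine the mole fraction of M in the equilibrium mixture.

y_M = 0.743

Basis: 1 mol M initially; let X = conversion of M. Extent ξ = 0.5X.
Mole table: n_M = 1 − X; n_Q = 0.5X.
Total moles n_T = 1 − 0.5X.
y_i = n_i/n_T, p_i = y_i·P. K_p = p_Q / (p_M^2).
This yields a degree-2 equation in X; solving on (0,1), X = 0.408.
Then n_M = 0.592, n_T = 0.796, so y_M = 0.743.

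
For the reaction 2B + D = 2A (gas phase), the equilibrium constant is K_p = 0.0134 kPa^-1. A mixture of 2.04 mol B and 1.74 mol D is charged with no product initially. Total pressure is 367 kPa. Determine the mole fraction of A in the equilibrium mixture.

y_A = 0.365

Take 2.04 mol B as basis and let X be its fractional conversion, so ξ = 1.02X.
Moles: n_B = 2.04 − 2.04X; n_D = 1.74 − 1.02X; n_A = 2.04X.
Total moles n_T = 3.78 − 1.02X.
y_i = n_i/n_T, p_i = y_i·P. K_p = p_A^2 / (p_B^2 p_D).
Setting this equal to 0.0134 kPa^-1 and taking the physical root (0 < X < 1) gives X = 0.572.
Then n_A = 1.17, n_T = 3.2, so y_A = 0.365.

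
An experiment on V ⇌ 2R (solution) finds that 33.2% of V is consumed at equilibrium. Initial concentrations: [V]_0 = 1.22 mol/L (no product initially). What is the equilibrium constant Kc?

Let X = conversion of V.
Concentrations: [V] = 1.22 − 1.22X; [R] = 2.44X.
At X = 0.332: [V] = 0.815, [R] = 0.81.
Kc = [R]^2 / ([V]) = 0.805 mol/L.

Kc = 0.805 mol/L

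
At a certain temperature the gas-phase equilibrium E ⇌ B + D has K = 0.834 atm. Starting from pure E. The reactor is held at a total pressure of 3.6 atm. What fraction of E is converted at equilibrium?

X = 0.434

Let X = conversion of E (basis 1 mol E); extent of reaction ξ = X.
At extent ξ: n_E = 1 − X; n_B = X; n_D = X.
n_T = Σnᵢ = 1 + X.
Mole fractions y_i = n_i/n_T; K = p_B p_D / (p_E) with p_i = y_i·P.
This yields a degree-2 equation in X; solving on (0,1), X = 0.434.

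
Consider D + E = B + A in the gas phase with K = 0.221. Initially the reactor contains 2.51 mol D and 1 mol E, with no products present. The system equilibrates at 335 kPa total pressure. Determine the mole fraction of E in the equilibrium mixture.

Take 1 mol E as basis and let X be its fractional conversion, so ξ = X.
Moles: n_D = 2.51 − X; n_E = 1 − X; n_B = X; n_A = X.
Total moles n_T = 3.51 (Δν = 0, constant).
With p_i = (n_i/n_T)P, K = p_B p_A / (p_D p_E).
This yields a degree-2 equation in X; solving on (0,1), X = 0.482.
Then n_E = 0.518, n_T = 3.51, so y_E = 0.148.

y_E = 0.148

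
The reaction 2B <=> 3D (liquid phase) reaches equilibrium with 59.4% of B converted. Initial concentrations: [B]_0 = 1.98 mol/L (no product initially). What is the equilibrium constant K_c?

K_c = 8.5 mol/L

Let X = conversion of B.
Concentrations: [B] = 1.98 − 1.98X; [D] = 2.97X.
At X = 0.594: [B] = 0.804, [D] = 1.76.
K_c = [D]^3 / ([B]^2) = 8.5 mol/L.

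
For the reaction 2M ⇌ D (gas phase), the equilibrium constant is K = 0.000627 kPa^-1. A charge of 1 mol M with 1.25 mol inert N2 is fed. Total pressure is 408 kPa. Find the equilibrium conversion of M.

X = 0.165

Take 1 mol M as basis and let X be its fractional conversion, so ξ = 0.5X.
Moles: n_M = 1 − X; n_D = 0.5X; n_I = 1.25 (inert).
Total moles n_T = 2.25 − 0.5X.
With p_i = (n_i/n_T)P, K = p_D / (p_M^2).
Equating to 0.000627 kPa^-1 and solving on 0 < X < 1: X = 0.165.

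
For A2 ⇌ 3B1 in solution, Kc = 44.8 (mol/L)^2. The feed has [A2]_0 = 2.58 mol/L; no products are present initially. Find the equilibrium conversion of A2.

X = 0.500

Let X = conversion of A2; extent ξ = 2.58·X mol/L.
Concentrations: [A2] = 2.58 − 2.58X; [B1] = 7.74X.
Kc = [B1]^3 / ([A2]).
Solving Kc = 44.8 for X ∈ (0,1): X = 0.500.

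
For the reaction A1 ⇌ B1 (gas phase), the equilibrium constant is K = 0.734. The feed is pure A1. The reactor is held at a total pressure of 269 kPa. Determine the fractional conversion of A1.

Let X = conversion of A1 (basis 1 mol A1); extent of reaction ξ = X.
Species balance: n_A1 = 1 − X; n_B1 = X.
Since Δν = 0, n_T = 1 throughout.
With p_i = (n_i/n_T)P, K = p_B1 / (p_A1).
Equating to 0.734 and solving on 0 < X < 1: X = 0.423.

X = 0.423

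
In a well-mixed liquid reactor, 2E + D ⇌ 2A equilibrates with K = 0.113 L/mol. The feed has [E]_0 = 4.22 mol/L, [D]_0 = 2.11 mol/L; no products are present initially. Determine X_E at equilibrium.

X = 0.291

Let X = conversion of E; extent ξ = 4.22X/2 mol/L.
Concentrations: [E] = 4.22 − 4.22X; [D] = 2.11 − 2.11X; [A] = 4.22X.
K = [A]^2 / ([E]^2 [D]).
This equals 0.113 at X = 0.291 (the root in 0 < X < 1).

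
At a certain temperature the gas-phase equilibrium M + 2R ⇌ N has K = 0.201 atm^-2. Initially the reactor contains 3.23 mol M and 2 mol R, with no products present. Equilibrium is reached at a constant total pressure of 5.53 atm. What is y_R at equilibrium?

Basis: 2 mol R initially; let X = conversion of R. Extent ξ = X.
Mole table: n_M = 3.23 − X; n_R = 2 − 2X; n_N = X.
Summing: n_T = 5.23 − 2X.
y_i = n_i/n_T, p_i = y_i·P. K = p_N / (p_M p_R^2).
Equating to 0.201 atm^-2 and solving on 0 < X < 1: X = 0.610.
Then n_R = 0.78, n_T = 4.01, so y_R = 0.195.

y_R = 0.195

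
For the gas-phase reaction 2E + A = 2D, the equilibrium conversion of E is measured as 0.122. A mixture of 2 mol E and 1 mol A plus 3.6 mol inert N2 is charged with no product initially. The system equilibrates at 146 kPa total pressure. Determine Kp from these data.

Kp = 0.000976 kPa^-1

Let X = conversion of E (basis 2 mol E); extent of reaction ξ = X.
Moles: n_E = 2 − 2X; n_A = 1 − X; n_D = 2X; n_I = 3.6 (inert).
Total moles n_T = 6.6 − X.
At X = 0.122: n_E = 1.76, n_A = 0.878, n_D = 0.244, n_T = 6.48.
p_i = (n_i/n_T)·P. Kp = p_D^2 / (p_E^2 p_A) = 0.000976 kPa^-1.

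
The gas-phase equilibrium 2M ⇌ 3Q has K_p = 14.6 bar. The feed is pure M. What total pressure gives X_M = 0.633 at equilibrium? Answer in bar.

P = 3.02 bar

Take 1 mol M as basis and let X be its fractional conversion, so ξ = 0.5X.
Moles: n_M = 1 − X; n_Q = 1.5X.
n_T = Σnᵢ = 1 + 0.5X.
K_p = p_Q^3 / (p_M^2) with p_i = (n_i/n_T)·P.
At X = 0.633: the mole-fraction product g(X) = Π y_i^ν_i = 4.828. Since K_p = g(X)·P^{1}, P = (K_p/g)^(1/1) = (14.6/4.828)^(1/1) = 3.02 bar.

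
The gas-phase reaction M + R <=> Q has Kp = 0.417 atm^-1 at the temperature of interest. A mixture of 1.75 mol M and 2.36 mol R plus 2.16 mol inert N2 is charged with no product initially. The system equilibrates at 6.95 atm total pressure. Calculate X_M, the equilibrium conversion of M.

Basis: 1.75 mol M initially; let X = conversion of M. Extent ξ = 1.75X.
Mole table: n_M = 1.75 − 1.75X; n_R = 2.36 − 1.75X; n_Q = 1.75X; n_I = 2.16 (inert).
Summing: n_T = 6.27 − 1.75X.
y_i = n_i/n_T, p_i = y_i·P. Kp = p_Q / (p_M p_R).
This yields a degree-2 equation in X; solving on (0,1), X = 0.453.

X = 0.453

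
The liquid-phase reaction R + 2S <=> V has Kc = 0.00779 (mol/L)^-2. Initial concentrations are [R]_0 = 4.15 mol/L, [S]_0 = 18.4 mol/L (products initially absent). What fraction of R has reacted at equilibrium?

X = 0.588

Let X = conversion of R; extent ξ = 4.15·X mol/L.
Concentrations: [R] = 4.15 − 4.15X; [S] = 18.4 − 8.3X; [V] = 4.15X.
Kc = [V] / ([R] [S]^2).
This equals 0.00779 at X = 0.588 (the root in 0 < X < 1).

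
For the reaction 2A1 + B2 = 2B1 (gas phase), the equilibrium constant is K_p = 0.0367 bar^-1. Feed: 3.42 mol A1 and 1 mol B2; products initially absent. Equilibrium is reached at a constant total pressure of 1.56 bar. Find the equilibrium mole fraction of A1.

y_A1 = 0.727

Let X = conversion of B2 (basis 1 mol B2); extent of reaction ξ = X.
Moles: n_A1 = 3.42 − 2X; n_B2 = 1 − X; n_B1 = 2X.
Summing: n_T = 4.42 − X.
Mole fractions y_i = n_i/n_T; K_p = p_B1^2 / (p_A1^2 p_B2) with p_i = y_i·P.
Setting this equal to 0.0367 bar^-1 and taking the physical root (0 < X < 1) gives X = 0.164.
Then n_A1 = 3.09, n_T = 4.26, so y_A1 = 0.727.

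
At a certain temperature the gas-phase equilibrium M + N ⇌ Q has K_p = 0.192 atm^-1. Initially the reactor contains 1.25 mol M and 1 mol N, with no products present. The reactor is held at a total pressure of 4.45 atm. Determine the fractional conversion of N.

Let X = conversion of N (basis 1 mol N); extent of reaction ξ = X.
Mole table: n_M = 1.25 − X; n_N = 1 − X; n_Q = X.
Summing: n_T = 2.25 − X.
y_i = n_i/n_T, p_i = y_i·P. K_p = p_Q / (p_M p_N).
This yields a degree-2 equation in X; solving on (0,1), X = 0.295.

X = 0.295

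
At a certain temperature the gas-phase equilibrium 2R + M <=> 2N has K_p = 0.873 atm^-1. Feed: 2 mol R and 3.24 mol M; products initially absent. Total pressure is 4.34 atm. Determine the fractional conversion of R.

X = 0.595

Take 2 mol R as basis and let X be its fractional conversion, so ξ = X.
At extent ξ: n_R = 2 − 2X; n_M = 3.24 − X; n_N = 2X.
Summing: n_T = 5.24 − X.
Mole fractions y_i = n_i/n_T; K_p = p_N^2 / (p_R^2 p_M) with p_i = y_i·P.
This yields a degree-3 equation in X; solving on (0,1), X = 0.595.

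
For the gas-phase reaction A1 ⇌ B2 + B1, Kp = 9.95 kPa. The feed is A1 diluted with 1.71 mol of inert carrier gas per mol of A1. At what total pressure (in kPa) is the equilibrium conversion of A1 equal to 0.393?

P = 121 kPa

Basis: 1 mol A1 initially; let X = conversion of A1. Extent ξ = X.
Mole table: n_A1 = 1 − X; n_B2 = X; n_B1 = X; n_I = 1.71 (inert).
Summing: n_T = 2.71 + X.
Kp = p_B2 p_B1 / (p_A1) with p_i = (n_i/n_T)·P.
At X = 0.393: the mole-fraction product g(X) = Π y_i^ν_i = 0.082. Since Kp = g(X)·P^{1}, P = (Kp/g)^(1/1) = (9.95/0.082)^(1/1) = 121 kPa.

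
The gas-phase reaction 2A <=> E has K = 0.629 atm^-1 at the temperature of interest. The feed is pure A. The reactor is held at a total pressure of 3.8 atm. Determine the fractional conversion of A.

Let X = conversion of A (basis 1 mol A); extent of reaction ξ = 0.5X.
At extent ξ: n_A = 1 − X; n_E = 0.5X.
Total moles n_T = 1 − 0.5X.
Mole fractions y_i = n_i/n_T; K = p_E / (p_A^2) with p_i = y_i·P.
Setting this equal to 0.629 atm^-1 and taking the physical root (0 < X < 1) gives X = 0.692.

X = 0.692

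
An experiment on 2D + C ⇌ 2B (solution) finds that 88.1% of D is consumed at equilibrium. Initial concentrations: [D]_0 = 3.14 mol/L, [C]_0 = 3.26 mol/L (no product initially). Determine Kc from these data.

Let X = conversion of D.
Concentrations: [D] = 3.14 − 3.14X; [C] = 3.26 − 1.57X; [B] = 3.14X.
At X = 0.881: [D] = 0.374, [C] = 1.88, [B] = 2.77.
Kc = [B]^2 / ([D]^2 [C]) = 29.2 L/mol.

Kc = 29.2 L/mol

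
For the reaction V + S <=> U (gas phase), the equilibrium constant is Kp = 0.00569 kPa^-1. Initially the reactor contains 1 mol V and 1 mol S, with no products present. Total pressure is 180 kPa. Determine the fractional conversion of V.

Basis: 1 mol V initially; let X = conversion of V. Extent ξ = X.
At extent ξ: n_V = 1 − X; n_S = 1 − X; n_U = X.
Summing: n_T = 2 − X.
Mole fractions y_i = n_i/n_T; Kp = p_U / (p_V p_S) with p_i = y_i·P.
Setting this equal to 0.00569 kPa^-1 and taking the physical root (0 < X < 1) gives X = 0.297.

X = 0.297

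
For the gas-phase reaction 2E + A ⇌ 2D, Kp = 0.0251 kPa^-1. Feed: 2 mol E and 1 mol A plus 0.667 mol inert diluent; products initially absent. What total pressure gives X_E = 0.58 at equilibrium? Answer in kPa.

P = 558 kPa

Basis: 2 mol E initially; let X = conversion of E. Extent ξ = X.
Mole table: n_E = 2 − 2X; n_A = 1 − X; n_D = 2X; n_I = 0.667 (inert).
Summing: n_T = 3.67 − X.
Kp = p_D^2 / (p_E^2 p_A) with p_i = (n_i/n_T)·P.
At X = 0.58: the mole-fraction product g(X) = Π y_i^ν_i = 14.02. Since Kp = g(X)·P^{-1}, P = (g/Kp)^(1/1) = (14.02/0.0251)^(1/1) = 558 kPa.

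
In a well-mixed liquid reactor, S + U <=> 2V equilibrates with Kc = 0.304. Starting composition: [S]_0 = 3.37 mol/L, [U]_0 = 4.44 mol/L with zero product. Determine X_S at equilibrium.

Let X = conversion of S; extent ξ = 3.37·X mol/L.
Concentrations: [S] = 3.37 − 3.37X; [U] = 4.44 − 3.37X; [V] = 6.74X.
Kc = [V]^2 / ([S] [U]).
This equals 0.304 at X = 0.247 (the root in 0 < X < 1).

X = 0.247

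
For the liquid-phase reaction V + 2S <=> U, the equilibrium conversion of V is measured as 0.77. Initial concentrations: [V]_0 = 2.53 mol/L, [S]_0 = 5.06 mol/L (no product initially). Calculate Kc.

Kc = 2.47 (mol/L)^-2

Let X = conversion of V.
Concentrations: [V] = 2.53 − 2.53X; [S] = 5.06 − 5.06X; [U] = 2.53X.
At X = 0.77: [V] = 0.582, [S] = 1.16, [U] = 1.95.
Kc = [U] / ([V] [S]^2) = 2.47 (mol/L)^-2.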